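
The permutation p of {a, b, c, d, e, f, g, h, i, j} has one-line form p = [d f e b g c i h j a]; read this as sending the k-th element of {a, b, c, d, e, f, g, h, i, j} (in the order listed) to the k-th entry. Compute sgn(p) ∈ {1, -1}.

1

In disjoint-cycle form the cycle lengths are 9, 1.
A cycle of length ℓ contributes ℓ−1 transpositions, so p is a product of 8 transpositions — even.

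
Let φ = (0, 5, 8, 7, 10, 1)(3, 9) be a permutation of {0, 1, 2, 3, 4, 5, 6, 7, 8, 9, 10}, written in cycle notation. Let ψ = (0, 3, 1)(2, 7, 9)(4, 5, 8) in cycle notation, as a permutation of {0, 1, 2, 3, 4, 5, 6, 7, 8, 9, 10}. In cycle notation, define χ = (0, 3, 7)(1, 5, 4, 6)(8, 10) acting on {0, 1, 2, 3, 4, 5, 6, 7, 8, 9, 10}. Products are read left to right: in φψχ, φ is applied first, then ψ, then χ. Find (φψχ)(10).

3

Chase 10: φ(10) = 1; ψ(1) = 0; χ(0) = 3. Hence (φψχ)(10) = 3.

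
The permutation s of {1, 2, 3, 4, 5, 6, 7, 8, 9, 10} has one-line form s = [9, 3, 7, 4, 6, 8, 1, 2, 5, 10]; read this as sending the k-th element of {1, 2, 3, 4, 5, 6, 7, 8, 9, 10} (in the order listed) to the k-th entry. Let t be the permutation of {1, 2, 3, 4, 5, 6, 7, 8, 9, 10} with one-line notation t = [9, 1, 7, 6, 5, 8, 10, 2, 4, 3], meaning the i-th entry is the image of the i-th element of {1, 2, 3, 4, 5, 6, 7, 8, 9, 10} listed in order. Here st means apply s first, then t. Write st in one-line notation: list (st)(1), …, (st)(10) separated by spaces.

4 7 10 6 8 2 9 1 5 3

(st)(x) = t(s(x)). Computing each image: t(s(1)) = t(9) = 4, t(s(2)) = t(3) = 7, t(s(3)) = t(7) = 10, t(s(4)) = t(4) = 6, t(s(5)) = t(6) = 8, t(s(6)) = t(8) = 2, t(s(7)) = t(1) = 9, t(s(8)) = t(2) = 1, t(s(9)) = t(5) = 5, t(s(10)) = t(10) = 3.
Hence st = [4 7 10 6 8 2 9 1 5 3].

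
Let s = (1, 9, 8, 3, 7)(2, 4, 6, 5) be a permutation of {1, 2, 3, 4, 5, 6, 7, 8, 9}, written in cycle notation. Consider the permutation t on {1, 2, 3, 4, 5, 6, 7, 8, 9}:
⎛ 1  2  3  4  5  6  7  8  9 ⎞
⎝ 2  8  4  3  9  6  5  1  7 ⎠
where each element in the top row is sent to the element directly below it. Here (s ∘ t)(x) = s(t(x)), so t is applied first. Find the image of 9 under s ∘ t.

1

t(9) = 7, then s(7) = 1; composing gives (s ∘ t)(9) = 1.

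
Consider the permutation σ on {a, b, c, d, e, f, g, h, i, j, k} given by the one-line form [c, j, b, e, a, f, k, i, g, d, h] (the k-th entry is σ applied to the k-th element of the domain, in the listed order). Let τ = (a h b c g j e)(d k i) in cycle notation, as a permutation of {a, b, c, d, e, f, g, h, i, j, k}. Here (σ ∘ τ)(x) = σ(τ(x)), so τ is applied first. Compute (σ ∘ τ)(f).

First apply τ: τ(f) = f, then σ(f) = f. Thus (σ ∘ τ)(f) = f.

f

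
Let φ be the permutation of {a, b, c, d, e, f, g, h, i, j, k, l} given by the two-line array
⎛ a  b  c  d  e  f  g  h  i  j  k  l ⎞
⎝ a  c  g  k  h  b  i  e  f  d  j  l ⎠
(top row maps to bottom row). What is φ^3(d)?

Tracing d → k → … returns to d after 3 steps, so d lies in a 3-cycle (d k j).
On a 3-cycle, φ^3 is the identity, so φ^3 = φ^0 there (3 ≡ 0 mod 3).
So φ^3(d) = d.

d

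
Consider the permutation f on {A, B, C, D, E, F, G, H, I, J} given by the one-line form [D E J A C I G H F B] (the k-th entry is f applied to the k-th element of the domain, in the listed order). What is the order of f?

4

Writing f as disjoint cycles, the cycle lengths are 4, 2, 2, 1, 1.
The order of f is the least common multiple of its cycle lengths: lcm(4, 2, 2) = 4.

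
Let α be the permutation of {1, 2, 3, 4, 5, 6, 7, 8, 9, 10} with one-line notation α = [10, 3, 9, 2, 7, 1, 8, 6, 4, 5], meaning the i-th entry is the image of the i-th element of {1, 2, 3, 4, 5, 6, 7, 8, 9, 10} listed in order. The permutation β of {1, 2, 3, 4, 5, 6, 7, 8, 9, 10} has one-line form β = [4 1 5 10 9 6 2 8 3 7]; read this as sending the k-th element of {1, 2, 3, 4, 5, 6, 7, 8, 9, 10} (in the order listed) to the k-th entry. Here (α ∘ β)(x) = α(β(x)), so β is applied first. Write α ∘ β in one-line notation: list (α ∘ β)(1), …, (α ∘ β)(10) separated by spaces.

(α ∘ β)(x) = α(β(x)). Computing each image: α(β(1)) = α(4) = 2, α(β(2)) = α(1) = 10, α(β(3)) = α(5) = 7, α(β(4)) = α(10) = 5, α(β(5)) = α(9) = 4, α(β(6)) = α(6) = 1, α(β(7)) = α(2) = 3, α(β(8)) = α(8) = 6, α(β(9)) = α(3) = 9, α(β(10)) = α(7) = 8.
Hence α ∘ β = [2 10 7 5 4 1 3 6 9 8].

2 10 7 5 4 1 3 6 9 8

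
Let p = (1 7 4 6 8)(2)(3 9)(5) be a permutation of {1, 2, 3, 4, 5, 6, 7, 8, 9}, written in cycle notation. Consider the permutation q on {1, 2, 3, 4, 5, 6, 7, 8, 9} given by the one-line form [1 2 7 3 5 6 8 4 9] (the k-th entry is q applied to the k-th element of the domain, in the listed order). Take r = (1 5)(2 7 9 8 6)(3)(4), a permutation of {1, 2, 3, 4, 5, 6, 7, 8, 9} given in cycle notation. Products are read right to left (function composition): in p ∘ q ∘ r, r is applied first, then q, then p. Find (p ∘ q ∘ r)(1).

5

Chase 1: r(1) = 5; q(5) = 5; p(5) = 5. Hence (p ∘ q ∘ r)(1) = 5.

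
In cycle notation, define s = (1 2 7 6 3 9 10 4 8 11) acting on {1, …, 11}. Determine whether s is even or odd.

The cycle lengths are 10, 1.
A cycle is odd iff its length is even; s has 1 even-length cycle, so sgn(s) = (−1)^1 and s is odd.

odd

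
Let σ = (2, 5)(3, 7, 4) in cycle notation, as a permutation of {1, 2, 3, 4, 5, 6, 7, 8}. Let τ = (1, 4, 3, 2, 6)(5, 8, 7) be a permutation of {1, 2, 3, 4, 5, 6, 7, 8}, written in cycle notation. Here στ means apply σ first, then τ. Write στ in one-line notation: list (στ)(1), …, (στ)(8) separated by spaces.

For each element, apply σ then τ: 1 → 1 → 4; 2 → 5 → 8; 3 → 7 → 5; 4 → 3 → 2; 5 → 2 → 6; 6 → 6 → 1; 7 → 4 → 3; 8 → 8 → 7.
So στ in one-line form is 4 8 5 2 6 1 3 7.

4 8 5 2 6 1 3 7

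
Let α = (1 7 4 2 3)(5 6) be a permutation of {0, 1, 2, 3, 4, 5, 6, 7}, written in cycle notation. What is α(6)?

Within (5 6), 6 ↦ 5.

5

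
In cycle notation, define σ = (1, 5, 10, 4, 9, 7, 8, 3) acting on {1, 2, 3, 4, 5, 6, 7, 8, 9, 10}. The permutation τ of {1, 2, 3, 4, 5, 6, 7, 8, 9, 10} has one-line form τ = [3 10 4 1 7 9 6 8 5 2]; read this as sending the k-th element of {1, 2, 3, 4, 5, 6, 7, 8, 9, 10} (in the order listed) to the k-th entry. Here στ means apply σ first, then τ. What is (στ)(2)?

10

(στ)(2) = τ(σ(2)). σ(2) = 2, then τ(2) = 10. So (στ)(2) = 10.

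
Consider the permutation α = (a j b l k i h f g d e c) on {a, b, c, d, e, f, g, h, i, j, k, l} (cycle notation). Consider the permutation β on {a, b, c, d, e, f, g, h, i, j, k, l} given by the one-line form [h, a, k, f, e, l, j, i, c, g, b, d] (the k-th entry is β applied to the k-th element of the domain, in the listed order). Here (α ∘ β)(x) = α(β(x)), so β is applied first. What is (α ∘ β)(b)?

j

β(b) = a, then α(a) = j; composing gives (α ∘ β)(b) = j.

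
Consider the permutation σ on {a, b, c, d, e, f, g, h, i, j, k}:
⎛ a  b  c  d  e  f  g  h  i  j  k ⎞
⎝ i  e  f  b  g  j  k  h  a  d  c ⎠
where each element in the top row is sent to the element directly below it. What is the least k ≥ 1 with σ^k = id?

8

Writing σ as disjoint cycles, the cycle lengths are 8, 2, 1.
Since disjoint cycles commute, ord(σ) = lcm(8, 2) = 8.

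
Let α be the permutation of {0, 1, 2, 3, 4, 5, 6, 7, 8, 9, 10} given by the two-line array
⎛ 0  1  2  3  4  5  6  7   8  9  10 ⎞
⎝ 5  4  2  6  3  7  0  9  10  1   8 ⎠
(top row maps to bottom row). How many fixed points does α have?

The fixed points (elements with α(x) = x) are {2}, so there is 1.

1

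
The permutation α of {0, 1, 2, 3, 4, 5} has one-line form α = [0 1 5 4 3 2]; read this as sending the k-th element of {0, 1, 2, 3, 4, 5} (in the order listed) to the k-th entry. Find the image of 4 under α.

3

4 is element number 5 of the domain, and entry number 5 of the one-line form is 3, so α(4) = 3.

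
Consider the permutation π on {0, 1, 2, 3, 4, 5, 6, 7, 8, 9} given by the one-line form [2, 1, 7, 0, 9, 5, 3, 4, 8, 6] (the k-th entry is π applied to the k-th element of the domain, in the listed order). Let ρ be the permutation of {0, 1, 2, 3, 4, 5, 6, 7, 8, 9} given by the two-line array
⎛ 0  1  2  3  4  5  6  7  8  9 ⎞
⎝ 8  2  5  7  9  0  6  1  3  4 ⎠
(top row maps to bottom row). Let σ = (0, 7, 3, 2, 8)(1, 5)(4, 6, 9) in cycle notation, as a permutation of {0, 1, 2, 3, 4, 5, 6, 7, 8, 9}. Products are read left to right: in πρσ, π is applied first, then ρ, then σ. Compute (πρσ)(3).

0

Chase 3: π(3) = 0; ρ(0) = 8; σ(8) = 0. Hence (πρσ)(3) = 0.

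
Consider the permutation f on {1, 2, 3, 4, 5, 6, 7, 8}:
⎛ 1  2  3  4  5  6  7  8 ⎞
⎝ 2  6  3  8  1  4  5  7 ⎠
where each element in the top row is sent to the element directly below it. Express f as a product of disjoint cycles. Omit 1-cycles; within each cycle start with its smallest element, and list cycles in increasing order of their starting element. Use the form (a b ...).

Iterating f from 1 gives 1 → 2 → 6 → 4 → 8 → 7 → 5 → 1; that is the 7-cycle (1 2 6 4 8 7 5).
Repeating from the next unused element and collecting all non-trivial cycles gives (1 2 6 4 8 7 5).

(1 2 6 4 8 7 5)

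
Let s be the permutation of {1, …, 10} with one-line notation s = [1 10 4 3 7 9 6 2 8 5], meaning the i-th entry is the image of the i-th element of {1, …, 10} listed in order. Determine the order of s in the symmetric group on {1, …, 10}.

Decomposing into disjoint cycles gives cycle lengths 7, 2, 1.
The order of s is the least common multiple of its cycle lengths: lcm(7, 2) = 14.

14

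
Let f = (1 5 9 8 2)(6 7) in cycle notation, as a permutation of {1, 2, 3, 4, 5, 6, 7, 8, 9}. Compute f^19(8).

9

8 lies in the 5-cycle (1 5 9 8 2).
Powers repeat with period 5 on this cycle, and 19 mod 5 = 4, so f^19(8) = f^4(8).
Stepping 4 places around the cycle: 8 → 2 → 1 → 5 → 9.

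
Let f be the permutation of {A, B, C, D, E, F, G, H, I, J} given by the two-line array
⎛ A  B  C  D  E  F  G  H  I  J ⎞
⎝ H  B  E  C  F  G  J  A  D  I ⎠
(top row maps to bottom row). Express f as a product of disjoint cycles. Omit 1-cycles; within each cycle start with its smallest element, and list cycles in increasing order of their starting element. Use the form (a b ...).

From A: A → H → A, closing the cycle (A H).
Continuing from each remaining unvisited element yields (A H)(C E F G J I D).

(A H)(C E F G J I D)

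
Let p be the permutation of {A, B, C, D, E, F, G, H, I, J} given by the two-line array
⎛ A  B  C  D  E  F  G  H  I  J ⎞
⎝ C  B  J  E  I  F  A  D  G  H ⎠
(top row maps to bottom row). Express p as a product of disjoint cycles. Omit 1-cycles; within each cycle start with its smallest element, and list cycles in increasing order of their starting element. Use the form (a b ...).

(A C J H D E I G)

From A: A → C → J → H → D → E → I → G → A, closing the cycle (A C J H D E I G).
Repeating from the next unused element and collecting all non-trivial cycles gives (A C J H D E I G).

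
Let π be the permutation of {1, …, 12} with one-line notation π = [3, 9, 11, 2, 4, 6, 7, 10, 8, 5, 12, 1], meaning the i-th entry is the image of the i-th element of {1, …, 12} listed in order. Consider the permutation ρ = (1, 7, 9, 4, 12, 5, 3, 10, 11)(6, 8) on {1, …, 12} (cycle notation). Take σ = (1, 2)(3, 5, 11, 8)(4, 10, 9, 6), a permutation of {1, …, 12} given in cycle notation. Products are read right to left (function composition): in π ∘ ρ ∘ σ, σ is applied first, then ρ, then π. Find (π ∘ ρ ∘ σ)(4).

Chase 4: σ(4) = 10; ρ(10) = 11; π(11) = 12. Hence (π ∘ ρ ∘ σ)(4) = 12.

12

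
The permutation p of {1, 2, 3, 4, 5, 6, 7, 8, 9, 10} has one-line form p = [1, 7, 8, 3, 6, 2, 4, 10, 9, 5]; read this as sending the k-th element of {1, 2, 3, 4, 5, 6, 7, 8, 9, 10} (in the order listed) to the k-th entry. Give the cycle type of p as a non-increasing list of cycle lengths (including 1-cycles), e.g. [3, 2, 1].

[8, 1, 1]

The disjoint cycles are (1)(2 7 4 3 8 10 5 6)(9), with lengths 8, 1, 1 in non-increasing order.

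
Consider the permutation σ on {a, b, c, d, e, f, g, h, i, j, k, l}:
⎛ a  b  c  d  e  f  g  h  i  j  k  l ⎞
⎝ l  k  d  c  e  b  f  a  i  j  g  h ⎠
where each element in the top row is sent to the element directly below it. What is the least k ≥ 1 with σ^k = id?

The disjoint-cycle form of σ has cycle lengths 4, 3, 2, 1, 1, 1.
The order is lcm(4, 3, 2) = 12.

12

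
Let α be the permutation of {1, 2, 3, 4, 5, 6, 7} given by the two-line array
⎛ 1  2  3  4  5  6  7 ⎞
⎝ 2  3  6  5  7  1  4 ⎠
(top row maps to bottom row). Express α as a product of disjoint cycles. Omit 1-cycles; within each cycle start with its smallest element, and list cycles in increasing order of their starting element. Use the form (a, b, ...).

Iterating α from 1 gives 1 → 2 → 3 → 6 → 1; that is the 4-cycle (1, 2, 3, 6).
Repeating from the next unused element and collecting all non-trivial cycles gives (1, 2, 3, 6)(4, 5, 7).

(1, 2, 3, 6)(4, 5, 7)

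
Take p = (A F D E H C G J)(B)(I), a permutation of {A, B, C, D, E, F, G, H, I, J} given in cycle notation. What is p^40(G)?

G lies in the 8-cycle (A F D E H C G J).
Since the cycle has length 8, p^40 acts on it the same as p^0 (40 mod 8 = 0).
So p^40(G) = G.

G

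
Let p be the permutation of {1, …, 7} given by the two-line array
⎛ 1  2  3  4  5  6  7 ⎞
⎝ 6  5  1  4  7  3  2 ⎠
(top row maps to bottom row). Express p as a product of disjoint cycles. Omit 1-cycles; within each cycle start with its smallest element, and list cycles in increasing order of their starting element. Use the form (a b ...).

(1 6 3)(2 5 7)

From 1: 1 → 6 → 3 → 1, closing the cycle (1 6 3).
Continuing from each remaining unvisited element yields (1 6 3)(2 5 7).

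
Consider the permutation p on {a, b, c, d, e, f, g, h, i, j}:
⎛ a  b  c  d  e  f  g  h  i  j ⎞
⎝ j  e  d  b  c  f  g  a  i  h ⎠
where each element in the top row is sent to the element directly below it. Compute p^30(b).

c

Tracing b → e → … returns to b after 4 steps, so b lies in a 4-cycle (b, e, c, d).
Since the cycle has length 4, p^30 acts on it the same as p^2 (30 mod 4 = 2).
Stepping 2 places around the cycle: b → e → c.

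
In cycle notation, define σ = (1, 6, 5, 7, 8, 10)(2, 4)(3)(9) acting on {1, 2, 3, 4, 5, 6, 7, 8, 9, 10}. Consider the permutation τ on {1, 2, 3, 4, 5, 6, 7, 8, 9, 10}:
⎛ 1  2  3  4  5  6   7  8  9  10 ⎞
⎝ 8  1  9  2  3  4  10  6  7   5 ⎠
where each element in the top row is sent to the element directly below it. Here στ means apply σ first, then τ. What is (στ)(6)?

3

(στ)(6) = τ(σ(6)). σ(6) = 5, then τ(5) = 3. So (στ)(6) = 3.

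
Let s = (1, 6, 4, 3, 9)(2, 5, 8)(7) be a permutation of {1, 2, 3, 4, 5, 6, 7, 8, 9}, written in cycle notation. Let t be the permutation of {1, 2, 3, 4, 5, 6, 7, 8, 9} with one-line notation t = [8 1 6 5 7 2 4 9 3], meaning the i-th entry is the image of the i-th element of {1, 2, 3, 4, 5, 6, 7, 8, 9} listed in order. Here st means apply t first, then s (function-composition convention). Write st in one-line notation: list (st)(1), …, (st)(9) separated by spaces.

2 6 4 8 7 5 3 1 9

(st)(x) = s(t(x)). Computing each image: s(t(1)) = s(8) = 2, s(t(2)) = s(1) = 6, s(t(3)) = s(6) = 4, s(t(4)) = s(5) = 8, s(t(5)) = s(7) = 7, s(t(6)) = s(2) = 5, s(t(7)) = s(4) = 3, s(t(8)) = s(9) = 1, s(t(9)) = s(3) = 9.
Hence st = [2 6 4 8 7 5 3 1 9].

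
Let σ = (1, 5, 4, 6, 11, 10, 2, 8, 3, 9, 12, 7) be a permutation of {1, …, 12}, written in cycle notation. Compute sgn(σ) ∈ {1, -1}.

The cycle lengths are 12.
A cycle is odd iff its length is even; σ has 1 even-length cycle, so sgn(σ) = (−1)^1 and σ is odd.

-1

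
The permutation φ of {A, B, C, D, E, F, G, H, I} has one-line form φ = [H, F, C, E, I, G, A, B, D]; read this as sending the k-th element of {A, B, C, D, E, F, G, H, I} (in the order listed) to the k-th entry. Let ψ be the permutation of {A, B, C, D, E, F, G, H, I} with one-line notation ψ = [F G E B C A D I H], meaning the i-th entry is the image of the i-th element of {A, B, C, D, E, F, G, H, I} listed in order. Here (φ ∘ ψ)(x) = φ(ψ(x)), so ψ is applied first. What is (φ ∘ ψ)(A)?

ψ(A) = F, then φ(F) = G; composing gives (φ ∘ ψ)(A) = G.

G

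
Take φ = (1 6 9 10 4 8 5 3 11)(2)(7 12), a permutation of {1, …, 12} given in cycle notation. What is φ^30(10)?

5

10 lies in the 9-cycle (1 6 9 10 4 8 5 3 11).
Since the cycle has length 9, φ^30 acts on it the same as φ^3 (30 mod 9 = 3).
Advancing 3 steps from 10: 10 → 4 → 8 → 5.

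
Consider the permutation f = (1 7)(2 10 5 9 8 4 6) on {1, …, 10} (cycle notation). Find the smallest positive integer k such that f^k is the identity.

The cycle type of f is (7, 2, 1).
The order of f is the least common multiple of its cycle lengths: lcm(7, 2) = 14.

14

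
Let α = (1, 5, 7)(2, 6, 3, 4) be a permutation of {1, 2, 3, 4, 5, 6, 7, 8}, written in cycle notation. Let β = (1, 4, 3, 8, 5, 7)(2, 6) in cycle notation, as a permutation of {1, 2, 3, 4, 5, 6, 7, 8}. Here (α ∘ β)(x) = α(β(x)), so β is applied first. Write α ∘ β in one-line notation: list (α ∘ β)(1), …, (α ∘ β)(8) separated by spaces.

(α ∘ β)(x) = α(β(x)). Computing each image: α(β(1)) = α(4) = 2, α(β(2)) = α(6) = 3, α(β(3)) = α(8) = 8, α(β(4)) = α(3) = 4, α(β(5)) = α(7) = 1, α(β(6)) = α(2) = 6, α(β(7)) = α(1) = 5, α(β(8)) = α(5) = 7.
Hence α ∘ β = [2 3 8 4 1 6 5 7].

2 3 8 4 1 6 5 7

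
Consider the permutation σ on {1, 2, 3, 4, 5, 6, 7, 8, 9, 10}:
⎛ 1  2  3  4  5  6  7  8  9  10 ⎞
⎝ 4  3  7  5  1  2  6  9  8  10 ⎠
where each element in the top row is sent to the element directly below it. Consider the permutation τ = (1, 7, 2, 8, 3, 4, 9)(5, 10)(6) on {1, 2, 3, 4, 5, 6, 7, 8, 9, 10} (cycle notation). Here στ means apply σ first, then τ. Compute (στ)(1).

9

First apply σ: σ(1) = 4, then τ(4) = 9. Thus (στ)(1) = 9.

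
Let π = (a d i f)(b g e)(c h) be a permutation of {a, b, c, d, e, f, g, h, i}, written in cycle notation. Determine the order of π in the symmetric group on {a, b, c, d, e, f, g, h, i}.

12

The disjoint cycles have lengths 4, 3, 2.
Since disjoint cycles commute, ord(π) = lcm(4, 3, 2) = 12.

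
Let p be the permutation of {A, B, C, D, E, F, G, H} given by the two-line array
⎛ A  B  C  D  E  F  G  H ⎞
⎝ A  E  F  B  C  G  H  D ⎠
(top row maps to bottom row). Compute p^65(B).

C

Tracing B → E → … returns to B after 7 steps, so B lies in a 7-cycle (B E C F G H D).
Powers repeat with period 7 on this cycle, and 65 mod 7 = 2, so p^65(B) = p^2(B).
Stepping 2 places around the cycle: B → E → C.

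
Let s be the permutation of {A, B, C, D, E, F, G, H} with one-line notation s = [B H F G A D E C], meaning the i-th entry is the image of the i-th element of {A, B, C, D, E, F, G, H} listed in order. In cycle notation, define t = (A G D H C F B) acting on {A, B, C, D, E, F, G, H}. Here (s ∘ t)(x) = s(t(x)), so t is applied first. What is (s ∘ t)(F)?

H

(s ∘ t)(F) = s(t(F)). t(F) = B, then s(B) = H. So (s ∘ t)(F) = H.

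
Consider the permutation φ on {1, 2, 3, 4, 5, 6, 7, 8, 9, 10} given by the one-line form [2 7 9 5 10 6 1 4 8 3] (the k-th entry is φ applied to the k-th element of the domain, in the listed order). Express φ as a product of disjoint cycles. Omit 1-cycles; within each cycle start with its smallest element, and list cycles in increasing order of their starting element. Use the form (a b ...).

(1 2 7)(3 9 8 4 5 10)

From 1: 1 → 2 → 7 → 1, closing the cycle (1 2 7).
Continuing from each remaining unvisited element yields (1 2 7)(3 9 8 4 5 10).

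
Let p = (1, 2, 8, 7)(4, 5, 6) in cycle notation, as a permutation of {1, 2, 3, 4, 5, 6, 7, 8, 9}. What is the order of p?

The disjoint cycles have lengths 4, 3, 1, 1.
Since disjoint cycles commute, ord(p) = lcm(4, 3) = 12.

12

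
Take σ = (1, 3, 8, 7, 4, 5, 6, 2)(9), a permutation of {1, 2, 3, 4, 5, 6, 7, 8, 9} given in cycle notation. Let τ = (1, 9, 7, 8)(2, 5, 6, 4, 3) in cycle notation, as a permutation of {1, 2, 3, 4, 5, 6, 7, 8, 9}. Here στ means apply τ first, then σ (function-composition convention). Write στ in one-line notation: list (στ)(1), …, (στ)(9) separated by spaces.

(στ)(x) = σ(τ(x)). Computing each image: σ(τ(1)) = σ(9) = 9, σ(τ(2)) = σ(5) = 6, σ(τ(3)) = σ(2) = 1, σ(τ(4)) = σ(3) = 8, σ(τ(5)) = σ(6) = 2, σ(τ(6)) = σ(4) = 5, σ(τ(7)) = σ(8) = 7, σ(τ(8)) = σ(1) = 3, σ(τ(9)) = σ(7) = 4.
Hence στ = [9 6 1 8 2 5 7 3 4].

9 6 1 8 2 5 7 3 4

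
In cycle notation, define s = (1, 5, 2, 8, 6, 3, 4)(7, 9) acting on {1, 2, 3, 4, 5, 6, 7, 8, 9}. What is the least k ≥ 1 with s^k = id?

The cycle type of s is (7, 2).
The order of s is the least common multiple of its cycle lengths: lcm(7, 2) = 14.

14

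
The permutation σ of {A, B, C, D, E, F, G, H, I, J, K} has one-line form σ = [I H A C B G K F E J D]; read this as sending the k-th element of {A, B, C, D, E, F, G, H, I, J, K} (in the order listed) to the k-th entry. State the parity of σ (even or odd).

odd

In disjoint-cycle form the cycle lengths are 10, 1.
A cycle of length ℓ contributes ℓ−1 transpositions, so σ is a product of 9 transpositions — odd.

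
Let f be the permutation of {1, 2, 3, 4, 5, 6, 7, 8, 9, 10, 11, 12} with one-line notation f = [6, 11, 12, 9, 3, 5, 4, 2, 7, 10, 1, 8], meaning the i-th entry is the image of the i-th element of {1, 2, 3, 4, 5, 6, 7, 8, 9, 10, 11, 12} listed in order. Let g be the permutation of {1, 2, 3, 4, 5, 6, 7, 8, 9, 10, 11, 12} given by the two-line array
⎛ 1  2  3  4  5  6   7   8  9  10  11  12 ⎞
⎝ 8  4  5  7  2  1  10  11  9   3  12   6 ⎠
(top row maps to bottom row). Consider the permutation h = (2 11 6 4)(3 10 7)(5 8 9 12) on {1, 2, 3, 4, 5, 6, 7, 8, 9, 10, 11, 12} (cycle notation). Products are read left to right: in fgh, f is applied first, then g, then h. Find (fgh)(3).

(fgh)(3) = h(g(f(3))). f(3) = 12, then g(12) = 6, then h(6) = 4, so the result is 4.

4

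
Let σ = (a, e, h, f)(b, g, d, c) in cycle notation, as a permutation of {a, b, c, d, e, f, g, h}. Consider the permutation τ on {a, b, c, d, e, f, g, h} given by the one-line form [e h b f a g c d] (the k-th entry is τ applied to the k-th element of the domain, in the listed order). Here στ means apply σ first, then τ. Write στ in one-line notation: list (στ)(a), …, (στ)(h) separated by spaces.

(στ)(x) = τ(σ(x)). Computing each image: τ(σ(a)) = τ(e) = a, τ(σ(b)) = τ(g) = c, τ(σ(c)) = τ(b) = h, τ(σ(d)) = τ(c) = b, τ(σ(e)) = τ(h) = d, τ(σ(f)) = τ(a) = e, τ(σ(g)) = τ(d) = f, τ(σ(h)) = τ(f) = g.
Hence στ = [a c h b d e f g].

a c h b d e f g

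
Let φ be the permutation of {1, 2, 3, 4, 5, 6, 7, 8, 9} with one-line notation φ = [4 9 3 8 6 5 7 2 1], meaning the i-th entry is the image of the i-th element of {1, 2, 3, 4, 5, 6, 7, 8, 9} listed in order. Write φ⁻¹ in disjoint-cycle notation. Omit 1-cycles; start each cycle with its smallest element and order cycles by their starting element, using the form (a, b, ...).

First write φ in disjoint cycles: (1, 4, 8, 2, 9)(5, 6).
Reversing each cycle (and rotating so the smallest element leads) gives φ⁻¹ = (1, 9, 2, 8, 4)(5, 6).

(1, 9, 2, 8, 4)(5, 6)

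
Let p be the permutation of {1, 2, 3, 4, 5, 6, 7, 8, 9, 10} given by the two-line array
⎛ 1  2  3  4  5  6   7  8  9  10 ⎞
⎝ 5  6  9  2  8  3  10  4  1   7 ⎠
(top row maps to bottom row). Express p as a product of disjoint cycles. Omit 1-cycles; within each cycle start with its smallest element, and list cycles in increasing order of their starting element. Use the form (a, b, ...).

(1, 5, 8, 4, 2, 6, 3, 9)(7, 10)

From 1: 1 → 5 → 8 → 4 → 2 → 6 → 3 → 9 → 1, closing the cycle (1, 5, 8, 4, 2, 6, 3, 9).
Continuing from each remaining unvisited element yields (1, 5, 8, 4, 2, 6, 3, 9)(7, 10).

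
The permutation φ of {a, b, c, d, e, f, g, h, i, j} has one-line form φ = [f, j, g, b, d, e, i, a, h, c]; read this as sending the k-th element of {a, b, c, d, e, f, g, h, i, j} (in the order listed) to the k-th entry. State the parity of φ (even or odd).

odd

In disjoint-cycle form the cycle lengths are 10.
A cycle is odd iff its length is even; φ has 1 even-length cycle, so sgn(φ) = (−1)^1 and φ is odd.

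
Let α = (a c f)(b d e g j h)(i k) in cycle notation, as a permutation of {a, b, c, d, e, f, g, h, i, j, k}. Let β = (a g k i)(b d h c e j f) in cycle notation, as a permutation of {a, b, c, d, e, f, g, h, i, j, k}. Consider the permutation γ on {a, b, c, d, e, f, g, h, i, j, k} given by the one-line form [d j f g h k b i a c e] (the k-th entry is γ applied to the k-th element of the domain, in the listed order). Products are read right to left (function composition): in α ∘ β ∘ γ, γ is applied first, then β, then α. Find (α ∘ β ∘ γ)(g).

e

Apply the permutations in order: γ(g) = b, then β(b) = d, then α(d) = e. So (α ∘ β ∘ γ)(g) = e.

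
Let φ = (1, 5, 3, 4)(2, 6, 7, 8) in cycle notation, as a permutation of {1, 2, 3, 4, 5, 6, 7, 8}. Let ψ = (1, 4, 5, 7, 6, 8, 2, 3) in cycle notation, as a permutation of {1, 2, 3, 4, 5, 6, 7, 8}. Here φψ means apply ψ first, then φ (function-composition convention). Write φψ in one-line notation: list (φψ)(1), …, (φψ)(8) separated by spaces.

1 4 5 3 8 2 7 6

Chase each element through ψ then φ: 1 → 4 → 1; 2 → 3 → 4; 3 → 1 → 5; 4 → 5 → 3; 5 → 7 → 8; 6 → 8 → 2; 7 → 6 → 7; 8 → 2 → 6.
So φψ in one-line form is 1 4 5 3 8 2 7 6.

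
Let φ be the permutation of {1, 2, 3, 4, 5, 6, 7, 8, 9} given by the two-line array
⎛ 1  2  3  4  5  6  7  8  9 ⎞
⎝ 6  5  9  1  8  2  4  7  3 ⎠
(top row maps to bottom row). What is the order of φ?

14

Decomposing into disjoint cycles gives cycle lengths 7, 2.
The order is lcm(7, 2) = 14.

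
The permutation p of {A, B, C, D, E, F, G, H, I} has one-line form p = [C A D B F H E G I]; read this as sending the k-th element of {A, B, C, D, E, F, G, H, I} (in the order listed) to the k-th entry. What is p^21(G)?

Tracing G → E → … returns to G after 4 steps, so G lies in a 4-cycle (E F H G).
Since the cycle has length 4, p^21 acts on it the same as p^1 (21 mod 4 = 1).
Stepping 1 place around the cycle: G → E.

E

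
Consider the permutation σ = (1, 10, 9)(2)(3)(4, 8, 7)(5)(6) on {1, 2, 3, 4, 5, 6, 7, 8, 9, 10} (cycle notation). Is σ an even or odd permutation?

even

The cycle lengths are 3, 3, 1, 1, 1, 1.
A cycle of length ℓ contributes ℓ−1 transpositions, so σ is a product of 2 + 2 = 4 transpositions — even.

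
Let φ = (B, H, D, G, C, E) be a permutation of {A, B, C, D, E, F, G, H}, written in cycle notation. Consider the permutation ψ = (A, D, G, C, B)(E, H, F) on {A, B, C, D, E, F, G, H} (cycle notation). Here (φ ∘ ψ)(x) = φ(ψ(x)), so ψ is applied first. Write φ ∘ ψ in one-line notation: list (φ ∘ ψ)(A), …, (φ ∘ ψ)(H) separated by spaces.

G A H C D B E F

(φ ∘ ψ)(x) = φ(ψ(x)). Computing each image: φ(ψ(A)) = φ(D) = G, φ(ψ(B)) = φ(A) = A, φ(ψ(C)) = φ(B) = H, φ(ψ(D)) = φ(G) = C, φ(ψ(E)) = φ(H) = D, φ(ψ(F)) = φ(E) = B, φ(ψ(G)) = φ(C) = E, φ(ψ(H)) = φ(F) = F.
Hence φ ∘ ψ = [G A H C D B E F].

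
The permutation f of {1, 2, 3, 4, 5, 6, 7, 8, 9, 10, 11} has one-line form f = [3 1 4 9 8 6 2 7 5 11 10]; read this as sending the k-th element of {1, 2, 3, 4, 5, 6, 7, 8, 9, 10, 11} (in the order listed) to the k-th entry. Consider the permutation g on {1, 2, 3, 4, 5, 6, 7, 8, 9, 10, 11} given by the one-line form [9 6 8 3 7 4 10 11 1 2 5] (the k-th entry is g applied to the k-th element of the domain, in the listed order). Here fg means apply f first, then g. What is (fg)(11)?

(fg)(11) = g(f(11)). f(11) = 10, then g(10) = 2. So (fg)(11) = 2.

2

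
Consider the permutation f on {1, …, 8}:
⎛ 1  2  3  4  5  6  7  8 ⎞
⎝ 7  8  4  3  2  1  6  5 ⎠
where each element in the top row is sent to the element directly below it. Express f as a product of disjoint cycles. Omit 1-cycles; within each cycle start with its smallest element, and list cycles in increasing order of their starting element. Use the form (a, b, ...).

Start at 1 and follow images: 1 → 7 → 6 → 1, giving the cycle (1, 7, 6).
Continuing from each remaining unvisited element yields (1, 7, 6)(2, 8, 5)(3, 4).

(1, 7, 6)(2, 8, 5)(3, 4)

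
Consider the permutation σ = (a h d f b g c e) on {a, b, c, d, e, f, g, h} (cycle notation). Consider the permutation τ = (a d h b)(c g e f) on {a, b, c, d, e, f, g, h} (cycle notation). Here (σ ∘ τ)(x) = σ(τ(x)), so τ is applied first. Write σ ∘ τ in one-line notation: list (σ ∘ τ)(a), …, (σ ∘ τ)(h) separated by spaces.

Chase each element through τ then σ: a → d → f; b → a → h; c → g → c; d → h → d; e → f → b; f → c → e; g → e → a; h → b → g.
So σ ∘ τ in one-line form is f h c d b e a g.

f h c d b e a g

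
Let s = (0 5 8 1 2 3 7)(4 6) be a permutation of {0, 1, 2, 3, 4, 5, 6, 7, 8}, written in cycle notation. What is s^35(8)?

8 lies in the 7-cycle (0 5 8 1 2 3 7).
On a 7-cycle, s^7 is the identity, so s^35 = s^0 there (35 ≡ 0 mod 7).
So s^35(8) = 8.

8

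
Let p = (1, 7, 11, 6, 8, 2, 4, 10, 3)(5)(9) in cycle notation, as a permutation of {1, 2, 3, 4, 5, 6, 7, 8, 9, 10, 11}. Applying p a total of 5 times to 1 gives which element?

1 lies in the 9-cycle (1, 7, 11, 6, 8, 2, 4, 10, 3).
Advancing 5 steps from 1: 1 → 7 → 11 → 6 → 8 → 2.

2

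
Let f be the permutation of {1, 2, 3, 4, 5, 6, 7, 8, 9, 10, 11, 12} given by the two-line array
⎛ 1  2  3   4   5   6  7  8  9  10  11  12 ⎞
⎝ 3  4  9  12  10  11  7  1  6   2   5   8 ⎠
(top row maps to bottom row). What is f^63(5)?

9

Tracing 5 → 10 → … returns to 5 after 11 steps, so 5 lies in an 11-cycle (1 3 9 6 11 5 10 2 4 12 8).
On an 11-cycle, f^11 is the identity, so f^63 = f^8 there (63 ≡ 8 mod 11).
Advancing 8 steps from 5: 5 → 10 → 2 → 4 → 12 → 8 → 1 → 3 → 9.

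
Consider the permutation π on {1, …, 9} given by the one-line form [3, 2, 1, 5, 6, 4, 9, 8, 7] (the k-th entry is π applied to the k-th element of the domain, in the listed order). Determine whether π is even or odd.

even

In disjoint-cycle form the cycle lengths are 3, 2, 2, 1, 1.
A cycle of length ℓ contributes ℓ−1 transpositions, so π is a product of 2 + 1 + 1 = 4 transpositions — even.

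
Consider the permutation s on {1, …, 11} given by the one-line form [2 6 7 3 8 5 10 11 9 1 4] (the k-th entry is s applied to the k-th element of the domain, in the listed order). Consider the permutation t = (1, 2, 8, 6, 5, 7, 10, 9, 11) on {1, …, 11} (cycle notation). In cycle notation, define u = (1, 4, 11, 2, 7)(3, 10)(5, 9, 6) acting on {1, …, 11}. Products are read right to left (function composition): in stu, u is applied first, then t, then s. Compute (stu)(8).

5

(stu)(8) = s(t(u(8))). u(8) = 8, then t(8) = 6, then s(6) = 5, so the result is 5.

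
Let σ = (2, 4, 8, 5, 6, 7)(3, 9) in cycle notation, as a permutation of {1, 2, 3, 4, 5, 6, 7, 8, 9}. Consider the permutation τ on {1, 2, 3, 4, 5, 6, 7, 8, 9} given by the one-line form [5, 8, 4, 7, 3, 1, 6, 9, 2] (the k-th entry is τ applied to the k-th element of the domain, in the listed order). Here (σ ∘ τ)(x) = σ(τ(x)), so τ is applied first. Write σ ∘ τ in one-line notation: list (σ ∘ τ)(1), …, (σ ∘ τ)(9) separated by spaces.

(σ ∘ τ)(x) = σ(τ(x)). Computing each image: σ(τ(1)) = σ(5) = 6, σ(τ(2)) = σ(8) = 5, σ(τ(3)) = σ(4) = 8, σ(τ(4)) = σ(7) = 2, σ(τ(5)) = σ(3) = 9, σ(τ(6)) = σ(1) = 1, σ(τ(7)) = σ(6) = 7, σ(τ(8)) = σ(9) = 3, σ(τ(9)) = σ(2) = 4.
Hence σ ∘ τ = [6 5 8 2 9 1 7 3 4].

6 5 8 2 9 1 7 3 4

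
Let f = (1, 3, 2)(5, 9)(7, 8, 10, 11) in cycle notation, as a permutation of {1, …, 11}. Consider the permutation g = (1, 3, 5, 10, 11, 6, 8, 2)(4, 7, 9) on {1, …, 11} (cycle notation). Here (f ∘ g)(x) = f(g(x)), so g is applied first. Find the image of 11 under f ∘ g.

(f ∘ g)(11) = f(g(11)). g(11) = 6, then f(6) = 6. So (f ∘ g)(11) = 6.

6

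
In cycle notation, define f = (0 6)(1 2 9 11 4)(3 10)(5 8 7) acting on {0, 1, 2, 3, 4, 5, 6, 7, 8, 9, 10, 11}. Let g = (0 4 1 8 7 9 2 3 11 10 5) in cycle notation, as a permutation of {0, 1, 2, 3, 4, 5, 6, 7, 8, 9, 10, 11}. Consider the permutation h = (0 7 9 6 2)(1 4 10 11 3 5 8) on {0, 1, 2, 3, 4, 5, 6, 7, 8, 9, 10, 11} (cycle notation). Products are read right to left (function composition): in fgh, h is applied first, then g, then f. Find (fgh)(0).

Chase 0: h(0) = 7; g(7) = 9; f(9) = 11. Hence (fgh)(0) = 11.

11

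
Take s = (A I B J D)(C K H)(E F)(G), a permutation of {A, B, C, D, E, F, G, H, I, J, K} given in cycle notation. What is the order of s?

The cycle type of s is (5, 3, 2, 1).
Since disjoint cycles commute, ord(s) = lcm(5, 3, 2) = 30.

30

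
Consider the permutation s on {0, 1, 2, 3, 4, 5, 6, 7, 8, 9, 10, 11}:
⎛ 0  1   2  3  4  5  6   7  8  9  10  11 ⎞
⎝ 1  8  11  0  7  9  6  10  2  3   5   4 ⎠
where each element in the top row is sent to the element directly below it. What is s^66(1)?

1

Tracing 1 → 8 → … returns to 1 after 11 steps, so 1 lies in an 11-cycle (0, 1, 8, 2, 11, 4, 7, 10, 5, 9, 3).
Powers repeat with period 11 on this cycle, and 66 mod 11 = 0, so s^66(1) = s^0(1).
So s^66(1) = 1.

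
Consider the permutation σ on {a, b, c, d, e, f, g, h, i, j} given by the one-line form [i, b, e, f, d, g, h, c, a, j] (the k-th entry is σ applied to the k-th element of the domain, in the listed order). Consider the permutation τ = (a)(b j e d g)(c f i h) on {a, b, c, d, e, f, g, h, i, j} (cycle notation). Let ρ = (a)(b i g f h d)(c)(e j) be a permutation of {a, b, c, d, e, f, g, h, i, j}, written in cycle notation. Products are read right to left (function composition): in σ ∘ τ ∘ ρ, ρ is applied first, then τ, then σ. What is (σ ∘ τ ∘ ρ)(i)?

b

(σ ∘ τ ∘ ρ)(i) = σ(τ(ρ(i))). ρ(i) = g, then τ(g) = b, then σ(b) = b, so the result is b.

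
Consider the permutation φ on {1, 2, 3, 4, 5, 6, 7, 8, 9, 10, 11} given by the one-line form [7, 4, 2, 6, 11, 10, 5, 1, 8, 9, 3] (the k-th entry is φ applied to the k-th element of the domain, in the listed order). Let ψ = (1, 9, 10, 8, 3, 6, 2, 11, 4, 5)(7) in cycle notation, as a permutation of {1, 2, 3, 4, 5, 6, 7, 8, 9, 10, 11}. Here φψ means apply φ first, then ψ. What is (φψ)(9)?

First apply φ: φ(9) = 8, then ψ(8) = 3. Thus (φψ)(9) = 3.

3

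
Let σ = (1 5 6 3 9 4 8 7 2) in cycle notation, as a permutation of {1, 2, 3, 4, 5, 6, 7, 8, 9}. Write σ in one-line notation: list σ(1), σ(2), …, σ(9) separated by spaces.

Reading each image from the cycles: 1→5, 2→1, 3→9, 4→8, 5→6, 6→3, 7→2, 8→7, 9→4.
So the one-line form is 5 1 9 8 6 3 2 7 4.

5 1 9 8 6 3 2 7 4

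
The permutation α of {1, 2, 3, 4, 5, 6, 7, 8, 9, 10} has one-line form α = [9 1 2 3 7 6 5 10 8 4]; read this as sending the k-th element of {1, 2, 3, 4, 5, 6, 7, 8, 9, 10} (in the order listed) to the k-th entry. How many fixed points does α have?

The fixed points (elements with α(x) = x) are {6}, so there is 1.

1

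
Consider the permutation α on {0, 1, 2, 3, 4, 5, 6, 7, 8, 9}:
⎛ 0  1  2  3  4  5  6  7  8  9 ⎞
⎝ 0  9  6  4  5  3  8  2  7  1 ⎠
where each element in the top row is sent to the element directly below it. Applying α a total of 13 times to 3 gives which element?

4

Tracing 3 → 4 → … returns to 3 after 3 steps, so 3 lies in a 3-cycle (3, 4, 5).
On a 3-cycle, α^3 is the identity, so α^13 = α^1 there (13 ≡ 1 mod 3).
Advancing 1 step from 3: 3 → 4.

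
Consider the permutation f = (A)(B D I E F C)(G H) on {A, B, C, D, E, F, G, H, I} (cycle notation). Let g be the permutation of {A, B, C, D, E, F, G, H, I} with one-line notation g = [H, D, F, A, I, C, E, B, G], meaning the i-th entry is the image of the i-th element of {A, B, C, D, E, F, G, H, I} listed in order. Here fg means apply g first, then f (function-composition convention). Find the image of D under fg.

A

g(D) = A, then f(A) = A; composing gives (fg)(D) = A.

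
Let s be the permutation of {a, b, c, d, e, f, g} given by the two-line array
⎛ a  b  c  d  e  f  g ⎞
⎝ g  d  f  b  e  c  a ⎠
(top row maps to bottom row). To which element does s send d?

The entry below d in the array is b, so s(d) = b.

b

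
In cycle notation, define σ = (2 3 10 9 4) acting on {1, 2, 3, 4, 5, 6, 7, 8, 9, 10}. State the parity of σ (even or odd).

even

The cycle lengths are 5, 1, 1, 1, 1, 1.
A cycle is odd iff its length is even; σ has 0 even-length cycles, so sgn(σ) = (−1)^0 and σ is even.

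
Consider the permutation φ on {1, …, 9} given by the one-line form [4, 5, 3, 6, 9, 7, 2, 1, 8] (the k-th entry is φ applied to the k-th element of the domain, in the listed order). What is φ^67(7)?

9

Tracing 7 → 2 → … returns to 7 after 8 steps, so 7 lies in an 8-cycle (1, 4, 6, 7, 2, 5, 9, 8).
Powers repeat with period 8 on this cycle, and 67 mod 8 = 3, so φ^67(7) = φ^3(7).
Stepping 3 places around the cycle: 7 → 2 → 5 → 9.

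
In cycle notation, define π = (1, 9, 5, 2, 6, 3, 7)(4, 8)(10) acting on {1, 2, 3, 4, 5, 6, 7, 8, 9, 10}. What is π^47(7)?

6

7 lies in the 7-cycle (1, 9, 5, 2, 6, 3, 7).
Since the cycle has length 7, π^47 acts on it the same as π^5 (47 mod 7 = 5).
Stepping 5 places around the cycle: 7 → 1 → 9 → 5 → 2 → 6.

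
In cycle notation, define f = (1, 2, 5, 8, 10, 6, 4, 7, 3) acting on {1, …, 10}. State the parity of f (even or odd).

even

The cycle lengths are 9, 1.
A cycle is odd iff its length is even; f has 0 even-length cycles, so sgn(f) = (−1)^0 and f is even.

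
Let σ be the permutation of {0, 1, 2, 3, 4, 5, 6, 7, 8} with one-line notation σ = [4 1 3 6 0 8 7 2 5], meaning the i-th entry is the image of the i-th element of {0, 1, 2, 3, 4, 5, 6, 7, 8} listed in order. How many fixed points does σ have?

1

The fixed points (elements with σ(x) = x) are {1}, so there is 1.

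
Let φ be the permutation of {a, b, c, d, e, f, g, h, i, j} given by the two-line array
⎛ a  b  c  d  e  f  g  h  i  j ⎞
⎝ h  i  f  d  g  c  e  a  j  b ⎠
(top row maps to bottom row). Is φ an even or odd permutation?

In disjoint-cycle form the cycle lengths are 3, 2, 2, 2, 1.
A cycle is odd iff its length is even; φ has 3 even-length cycles, so sgn(φ) = (−1)^3 and φ is odd.

odd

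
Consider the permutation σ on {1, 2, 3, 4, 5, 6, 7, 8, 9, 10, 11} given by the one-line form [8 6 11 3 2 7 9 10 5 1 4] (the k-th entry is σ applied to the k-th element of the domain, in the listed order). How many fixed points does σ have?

0

No element satisfies σ(x) = x, so there are 0 fixed points.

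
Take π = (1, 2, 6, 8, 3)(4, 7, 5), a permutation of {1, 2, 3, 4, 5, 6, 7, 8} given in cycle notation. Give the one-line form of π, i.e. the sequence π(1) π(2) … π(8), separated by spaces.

Each element maps to the next entry in its cycle (wrapping to the front): 1→2, 2→6, 3→1, 4→7, 5→4, 6→8, 7→5, 8→3.
Listing these in domain order gives 2 6 1 7 4 8 5 3.

2 6 1 7 4 8 5 3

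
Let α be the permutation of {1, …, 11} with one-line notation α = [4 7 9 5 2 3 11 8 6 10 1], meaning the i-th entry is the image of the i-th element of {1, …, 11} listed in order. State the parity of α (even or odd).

In disjoint-cycle form the cycle lengths are 6, 3, 1, 1.
A cycle is odd iff its length is even; α has 1 even-length cycle, so sgn(α) = (−1)^1 and α is odd.

odd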